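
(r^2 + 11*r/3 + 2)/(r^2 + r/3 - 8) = (3*r + 2)/(3*r - 8)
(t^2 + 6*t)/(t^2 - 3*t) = (t + 6)/(t - 3)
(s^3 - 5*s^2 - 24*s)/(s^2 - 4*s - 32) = s*(s + 3)/(s + 4)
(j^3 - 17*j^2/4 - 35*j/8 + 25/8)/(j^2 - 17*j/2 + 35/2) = (8*j^2 + 6*j - 5)/(4*(2*j - 7))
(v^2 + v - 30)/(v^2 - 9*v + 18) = (v^2 + v - 30)/(v^2 - 9*v + 18)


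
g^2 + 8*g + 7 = (g + 1)*(g + 7)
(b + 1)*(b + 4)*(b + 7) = b^3 + 12*b^2 + 39*b + 28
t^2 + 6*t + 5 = (t + 1)*(t + 5)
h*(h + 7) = h^2 + 7*h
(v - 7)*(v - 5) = v^2 - 12*v + 35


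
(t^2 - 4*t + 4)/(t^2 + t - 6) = (t - 2)/(t + 3)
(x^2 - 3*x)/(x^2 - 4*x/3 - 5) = 3*x/(3*x + 5)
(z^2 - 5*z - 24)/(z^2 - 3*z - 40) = (z + 3)/(z + 5)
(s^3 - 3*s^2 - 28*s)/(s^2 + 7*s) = (s^2 - 3*s - 28)/(s + 7)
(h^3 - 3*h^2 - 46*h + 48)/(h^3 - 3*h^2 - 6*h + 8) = (h^2 - 2*h - 48)/(h^2 - 2*h - 8)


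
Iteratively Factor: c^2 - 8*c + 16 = (c - 4)*(c - 4)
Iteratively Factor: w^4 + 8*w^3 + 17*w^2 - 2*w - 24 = (w - 1)*(w^3 + 9*w^2 + 26*w + 24) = (w - 1)*(w + 3)*(w^2 + 6*w + 8) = (w - 1)*(w + 2)*(w + 3)*(w + 4)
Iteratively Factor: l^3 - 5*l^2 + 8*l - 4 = (l - 1)*(l^2 - 4*l + 4) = (l - 2)*(l - 1)*(l - 2)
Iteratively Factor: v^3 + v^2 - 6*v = (v - 2)*(v^2 + 3*v) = (v - 2)*(v + 3)*(v)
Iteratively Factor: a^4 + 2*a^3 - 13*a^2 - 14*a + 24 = (a + 2)*(a^3 - 13*a + 12) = (a - 1)*(a + 2)*(a^2 + a - 12) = (a - 3)*(a - 1)*(a + 2)*(a + 4)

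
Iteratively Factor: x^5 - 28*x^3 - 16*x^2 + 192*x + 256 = (x - 4)*(x^4 + 4*x^3 - 12*x^2 - 64*x - 64) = (x - 4)^2*(x^3 + 8*x^2 + 20*x + 16) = (x - 4)^2*(x + 2)*(x^2 + 6*x + 8) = (x - 4)^2*(x + 2)^2*(x + 4)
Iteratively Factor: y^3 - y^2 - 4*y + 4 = (y - 1)*(y^2 - 4) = (y - 2)*(y - 1)*(y + 2)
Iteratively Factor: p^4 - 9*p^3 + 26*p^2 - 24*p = (p - 4)*(p^3 - 5*p^2 + 6*p) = (p - 4)*(p - 2)*(p^2 - 3*p) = p*(p - 4)*(p - 2)*(p - 3)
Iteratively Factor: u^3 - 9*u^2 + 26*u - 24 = (u - 4)*(u^2 - 5*u + 6) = (u - 4)*(u - 3)*(u - 2)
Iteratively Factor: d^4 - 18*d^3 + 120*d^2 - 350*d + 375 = (d - 3)*(d^3 - 15*d^2 + 75*d - 125) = (d - 5)*(d - 3)*(d^2 - 10*d + 25) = (d - 5)^2*(d - 3)*(d - 5)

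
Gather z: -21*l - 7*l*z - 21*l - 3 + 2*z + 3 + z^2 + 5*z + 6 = -42*l + z^2 + z*(7 - 7*l) + 6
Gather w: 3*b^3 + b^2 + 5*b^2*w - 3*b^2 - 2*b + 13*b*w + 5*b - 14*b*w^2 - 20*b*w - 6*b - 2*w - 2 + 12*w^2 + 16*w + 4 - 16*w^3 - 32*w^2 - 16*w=3*b^3 - 2*b^2 - 3*b - 16*w^3 + w^2*(-14*b - 20) + w*(5*b^2 - 7*b - 2) + 2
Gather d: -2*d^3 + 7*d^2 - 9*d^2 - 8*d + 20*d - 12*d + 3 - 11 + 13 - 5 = -2*d^3 - 2*d^2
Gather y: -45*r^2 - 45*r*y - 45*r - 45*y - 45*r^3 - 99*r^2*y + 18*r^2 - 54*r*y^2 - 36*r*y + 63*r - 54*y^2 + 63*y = -45*r^3 - 27*r^2 + 18*r + y^2*(-54*r - 54) + y*(-99*r^2 - 81*r + 18)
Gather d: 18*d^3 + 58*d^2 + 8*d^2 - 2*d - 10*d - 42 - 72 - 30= 18*d^3 + 66*d^2 - 12*d - 144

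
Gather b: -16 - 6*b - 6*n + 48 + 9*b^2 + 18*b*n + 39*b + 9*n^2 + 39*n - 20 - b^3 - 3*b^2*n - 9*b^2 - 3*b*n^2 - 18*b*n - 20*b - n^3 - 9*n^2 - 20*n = -b^3 - 3*b^2*n + b*(13 - 3*n^2) - n^3 + 13*n + 12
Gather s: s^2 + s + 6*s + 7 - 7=s^2 + 7*s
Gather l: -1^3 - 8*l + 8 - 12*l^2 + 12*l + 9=-12*l^2 + 4*l + 16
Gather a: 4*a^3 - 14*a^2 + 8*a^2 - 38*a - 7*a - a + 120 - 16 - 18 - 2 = 4*a^3 - 6*a^2 - 46*a + 84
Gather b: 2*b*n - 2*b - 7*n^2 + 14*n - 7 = b*(2*n - 2) - 7*n^2 + 14*n - 7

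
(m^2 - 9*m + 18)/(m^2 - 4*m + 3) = (m - 6)/(m - 1)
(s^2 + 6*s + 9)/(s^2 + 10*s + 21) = (s + 3)/(s + 7)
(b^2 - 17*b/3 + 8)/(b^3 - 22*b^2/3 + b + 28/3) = (3*b^2 - 17*b + 24)/(3*b^3 - 22*b^2 + 3*b + 28)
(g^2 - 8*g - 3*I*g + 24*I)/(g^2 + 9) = (g - 8)/(g + 3*I)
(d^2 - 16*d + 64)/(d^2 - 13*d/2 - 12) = 2*(d - 8)/(2*d + 3)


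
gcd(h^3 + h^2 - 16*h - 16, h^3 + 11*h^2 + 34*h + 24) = h^2 + 5*h + 4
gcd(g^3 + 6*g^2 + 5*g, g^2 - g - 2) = g + 1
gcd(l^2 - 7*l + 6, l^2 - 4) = 1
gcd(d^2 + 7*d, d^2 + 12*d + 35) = d + 7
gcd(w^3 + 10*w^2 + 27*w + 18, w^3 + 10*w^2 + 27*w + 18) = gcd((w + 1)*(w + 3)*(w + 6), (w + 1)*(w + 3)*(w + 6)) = w^3 + 10*w^2 + 27*w + 18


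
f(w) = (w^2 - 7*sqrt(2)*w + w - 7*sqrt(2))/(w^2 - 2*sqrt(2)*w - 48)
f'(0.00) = 0.17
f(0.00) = 0.21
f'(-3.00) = 0.73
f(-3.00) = -0.85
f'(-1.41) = 0.29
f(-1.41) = -0.11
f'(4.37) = 0.11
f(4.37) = 0.72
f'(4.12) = 0.10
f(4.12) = 0.69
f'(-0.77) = 0.23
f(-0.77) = 0.05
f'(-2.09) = 0.41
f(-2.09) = -0.35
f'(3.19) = 0.10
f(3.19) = 0.60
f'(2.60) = 0.10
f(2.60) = 0.54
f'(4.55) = 0.11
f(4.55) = 0.74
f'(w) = (-2*w + 2*sqrt(2))*(w^2 - 7*sqrt(2)*w + w - 7*sqrt(2))/(w^2 - 2*sqrt(2)*w - 48)^2 + (2*w - 7*sqrt(2) + 1)/(w^2 - 2*sqrt(2)*w - 48) = (-w^2 + 5*sqrt(2)*w^2 - 96*w + 14*sqrt(2)*w - 76 + 336*sqrt(2))/(w^4 - 4*sqrt(2)*w^3 - 88*w^2 + 192*sqrt(2)*w + 2304)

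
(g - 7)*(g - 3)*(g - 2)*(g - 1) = g^4 - 13*g^3 + 53*g^2 - 83*g + 42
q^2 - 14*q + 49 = (q - 7)^2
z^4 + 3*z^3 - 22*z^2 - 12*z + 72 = (z - 3)*(z - 2)*(z + 2)*(z + 6)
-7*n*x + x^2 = x*(-7*n + x)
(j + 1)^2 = j^2 + 2*j + 1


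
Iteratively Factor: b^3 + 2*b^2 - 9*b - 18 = (b - 3)*(b^2 + 5*b + 6) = (b - 3)*(b + 3)*(b + 2)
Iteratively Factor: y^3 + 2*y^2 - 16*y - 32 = (y + 4)*(y^2 - 2*y - 8) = (y + 2)*(y + 4)*(y - 4)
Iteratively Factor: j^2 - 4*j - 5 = (j - 5)*(j + 1)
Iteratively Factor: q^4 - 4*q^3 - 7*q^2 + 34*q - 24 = (q - 2)*(q^3 - 2*q^2 - 11*q + 12) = (q - 4)*(q - 2)*(q^2 + 2*q - 3) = (q - 4)*(q - 2)*(q - 1)*(q + 3)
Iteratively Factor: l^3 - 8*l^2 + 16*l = (l)*(l^2 - 8*l + 16) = l*(l - 4)*(l - 4)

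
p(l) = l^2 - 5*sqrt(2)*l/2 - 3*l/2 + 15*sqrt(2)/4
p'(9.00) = 12.96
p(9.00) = 40.98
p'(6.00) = 6.96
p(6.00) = 11.09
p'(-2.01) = -9.06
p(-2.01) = 19.46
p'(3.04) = 1.04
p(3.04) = -0.76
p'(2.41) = -0.22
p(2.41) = -1.02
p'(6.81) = 8.58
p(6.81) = 17.39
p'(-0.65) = -6.34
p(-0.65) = 9.00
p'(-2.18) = -9.40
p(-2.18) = 21.03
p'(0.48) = -4.08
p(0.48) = 3.12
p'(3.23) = 1.42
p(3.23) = -0.53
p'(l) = 2*l - 5*sqrt(2)/2 - 3/2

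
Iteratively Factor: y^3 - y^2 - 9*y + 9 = (y + 3)*(y^2 - 4*y + 3) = (y - 3)*(y + 3)*(y - 1)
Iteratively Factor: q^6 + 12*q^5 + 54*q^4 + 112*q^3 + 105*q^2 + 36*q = (q + 1)*(q^5 + 11*q^4 + 43*q^3 + 69*q^2 + 36*q) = q*(q + 1)*(q^4 + 11*q^3 + 43*q^2 + 69*q + 36) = q*(q + 1)*(q + 3)*(q^3 + 8*q^2 + 19*q + 12) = q*(q + 1)^2*(q + 3)*(q^2 + 7*q + 12) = q*(q + 1)^2*(q + 3)*(q + 4)*(q + 3)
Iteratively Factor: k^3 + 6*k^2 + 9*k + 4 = (k + 1)*(k^2 + 5*k + 4) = (k + 1)*(k + 4)*(k + 1)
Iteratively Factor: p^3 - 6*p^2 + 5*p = (p - 1)*(p^2 - 5*p) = (p - 5)*(p - 1)*(p)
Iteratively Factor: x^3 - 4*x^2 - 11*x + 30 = (x - 5)*(x^2 + x - 6) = (x - 5)*(x - 2)*(x + 3)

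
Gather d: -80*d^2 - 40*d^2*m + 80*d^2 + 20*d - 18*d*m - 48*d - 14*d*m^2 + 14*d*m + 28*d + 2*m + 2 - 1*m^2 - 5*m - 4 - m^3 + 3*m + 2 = -40*d^2*m + d*(-14*m^2 - 4*m) - m^3 - m^2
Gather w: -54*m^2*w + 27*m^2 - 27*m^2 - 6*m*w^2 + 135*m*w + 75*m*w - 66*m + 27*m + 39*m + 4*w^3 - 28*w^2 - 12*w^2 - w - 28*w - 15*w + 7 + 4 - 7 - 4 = 4*w^3 + w^2*(-6*m - 40) + w*(-54*m^2 + 210*m - 44)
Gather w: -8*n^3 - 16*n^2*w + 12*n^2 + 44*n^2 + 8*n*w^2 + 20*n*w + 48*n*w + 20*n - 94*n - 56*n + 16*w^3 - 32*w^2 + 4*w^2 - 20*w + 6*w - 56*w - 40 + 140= -8*n^3 + 56*n^2 - 130*n + 16*w^3 + w^2*(8*n - 28) + w*(-16*n^2 + 68*n - 70) + 100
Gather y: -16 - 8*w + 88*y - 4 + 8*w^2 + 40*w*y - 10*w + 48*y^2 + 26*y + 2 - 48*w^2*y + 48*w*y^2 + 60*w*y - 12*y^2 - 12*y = 8*w^2 - 18*w + y^2*(48*w + 36) + y*(-48*w^2 + 100*w + 102) - 18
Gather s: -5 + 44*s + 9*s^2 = 9*s^2 + 44*s - 5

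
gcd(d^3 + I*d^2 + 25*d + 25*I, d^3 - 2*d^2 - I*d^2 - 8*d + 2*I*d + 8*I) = 1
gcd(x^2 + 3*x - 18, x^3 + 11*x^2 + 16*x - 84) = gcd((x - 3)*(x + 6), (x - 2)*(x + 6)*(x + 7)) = x + 6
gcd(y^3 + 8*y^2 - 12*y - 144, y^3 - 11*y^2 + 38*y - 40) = y - 4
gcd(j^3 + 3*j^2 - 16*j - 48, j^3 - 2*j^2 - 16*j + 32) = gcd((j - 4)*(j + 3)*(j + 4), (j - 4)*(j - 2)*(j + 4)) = j^2 - 16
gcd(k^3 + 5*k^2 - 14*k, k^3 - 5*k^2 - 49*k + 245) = k + 7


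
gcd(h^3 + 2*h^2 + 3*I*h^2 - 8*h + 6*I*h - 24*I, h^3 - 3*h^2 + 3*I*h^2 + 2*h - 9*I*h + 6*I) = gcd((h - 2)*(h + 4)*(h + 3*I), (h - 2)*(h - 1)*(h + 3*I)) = h^2 + h*(-2 + 3*I) - 6*I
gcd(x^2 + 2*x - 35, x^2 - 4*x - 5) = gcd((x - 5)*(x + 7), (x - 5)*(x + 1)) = x - 5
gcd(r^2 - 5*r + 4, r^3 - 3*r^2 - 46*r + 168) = r - 4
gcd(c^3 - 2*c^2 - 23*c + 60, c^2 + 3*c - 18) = c - 3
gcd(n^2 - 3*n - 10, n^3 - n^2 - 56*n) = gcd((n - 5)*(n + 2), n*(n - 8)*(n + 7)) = 1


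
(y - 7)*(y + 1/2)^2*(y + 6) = y^4 - 171*y^2/4 - 169*y/4 - 21/2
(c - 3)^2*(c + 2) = c^3 - 4*c^2 - 3*c + 18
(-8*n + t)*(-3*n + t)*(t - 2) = 24*n^2*t - 48*n^2 - 11*n*t^2 + 22*n*t + t^3 - 2*t^2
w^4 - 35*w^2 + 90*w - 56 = (w - 4)*(w - 2)*(w - 1)*(w + 7)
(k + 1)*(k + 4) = k^2 + 5*k + 4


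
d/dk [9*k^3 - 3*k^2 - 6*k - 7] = 27*k^2 - 6*k - 6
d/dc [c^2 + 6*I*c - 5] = 2*c + 6*I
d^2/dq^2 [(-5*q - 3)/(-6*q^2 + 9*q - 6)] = 2*(3*(3 - 10*q)*(2*q^2 - 3*q + 2) + (4*q - 3)^2*(5*q + 3))/(3*(2*q^2 - 3*q + 2)^3)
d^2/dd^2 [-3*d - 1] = 0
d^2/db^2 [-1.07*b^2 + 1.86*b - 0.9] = -2.14000000000000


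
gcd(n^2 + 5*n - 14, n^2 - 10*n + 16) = n - 2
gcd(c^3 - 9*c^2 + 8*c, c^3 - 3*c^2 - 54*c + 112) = c - 8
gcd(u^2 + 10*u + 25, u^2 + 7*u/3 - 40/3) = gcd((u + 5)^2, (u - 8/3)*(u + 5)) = u + 5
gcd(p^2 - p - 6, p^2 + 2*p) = p + 2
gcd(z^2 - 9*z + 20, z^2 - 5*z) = z - 5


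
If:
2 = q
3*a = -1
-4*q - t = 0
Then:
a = -1/3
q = 2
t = -8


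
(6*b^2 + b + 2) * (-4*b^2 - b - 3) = -24*b^4 - 10*b^3 - 27*b^2 - 5*b - 6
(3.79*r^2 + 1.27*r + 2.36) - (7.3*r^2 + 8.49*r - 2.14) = -3.51*r^2 - 7.22*r + 4.5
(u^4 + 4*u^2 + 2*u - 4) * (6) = 6*u^4 + 24*u^2 + 12*u - 24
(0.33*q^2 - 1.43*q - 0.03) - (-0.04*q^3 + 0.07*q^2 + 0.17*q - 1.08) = 0.04*q^3 + 0.26*q^2 - 1.6*q + 1.05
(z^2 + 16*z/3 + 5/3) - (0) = z^2 + 16*z/3 + 5/3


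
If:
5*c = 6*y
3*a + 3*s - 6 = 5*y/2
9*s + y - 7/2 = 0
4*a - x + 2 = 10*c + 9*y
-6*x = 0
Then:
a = 643/310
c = 456/775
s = 311/930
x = 0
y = 76/155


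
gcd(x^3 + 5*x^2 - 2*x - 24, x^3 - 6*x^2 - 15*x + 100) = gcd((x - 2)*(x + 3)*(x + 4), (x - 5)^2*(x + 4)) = x + 4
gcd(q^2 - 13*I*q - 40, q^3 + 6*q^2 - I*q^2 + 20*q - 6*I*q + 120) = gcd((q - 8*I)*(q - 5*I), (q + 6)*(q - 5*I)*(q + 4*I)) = q - 5*I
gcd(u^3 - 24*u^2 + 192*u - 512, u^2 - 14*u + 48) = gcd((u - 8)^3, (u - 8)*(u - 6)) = u - 8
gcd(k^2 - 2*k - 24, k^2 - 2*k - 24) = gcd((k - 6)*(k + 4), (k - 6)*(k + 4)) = k^2 - 2*k - 24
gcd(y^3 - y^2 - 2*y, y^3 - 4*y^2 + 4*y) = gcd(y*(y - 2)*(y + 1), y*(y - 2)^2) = y^2 - 2*y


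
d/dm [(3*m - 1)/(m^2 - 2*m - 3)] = (-3*m^2 + 2*m - 11)/(m^4 - 4*m^3 - 2*m^2 + 12*m + 9)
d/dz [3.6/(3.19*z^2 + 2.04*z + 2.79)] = (-22.968*z - 7.344)/(3.19*z^2 + 2.04*z + 2.79)^2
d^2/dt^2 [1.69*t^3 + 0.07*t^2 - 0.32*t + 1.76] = 10.14*t + 0.14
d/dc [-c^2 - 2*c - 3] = -2*c - 2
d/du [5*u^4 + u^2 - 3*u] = 20*u^3 + 2*u - 3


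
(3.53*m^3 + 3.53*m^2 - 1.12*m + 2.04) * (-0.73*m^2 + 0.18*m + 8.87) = -2.5769*m^5 - 1.9415*m^4 + 32.7641*m^3 + 29.6203*m^2 - 9.5672*m + 18.0948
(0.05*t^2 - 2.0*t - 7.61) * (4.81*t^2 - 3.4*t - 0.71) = 0.2405*t^4 - 9.79*t^3 - 29.8396*t^2 + 27.294*t + 5.4031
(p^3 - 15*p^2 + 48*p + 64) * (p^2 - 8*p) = p^5 - 23*p^4 + 168*p^3 - 320*p^2 - 512*p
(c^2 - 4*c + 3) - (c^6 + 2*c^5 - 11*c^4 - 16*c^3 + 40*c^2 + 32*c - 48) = -c^6 - 2*c^5 + 11*c^4 + 16*c^3 - 39*c^2 - 36*c + 51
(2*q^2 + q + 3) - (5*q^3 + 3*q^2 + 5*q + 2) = -5*q^3 - q^2 - 4*q + 1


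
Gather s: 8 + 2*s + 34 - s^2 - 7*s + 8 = -s^2 - 5*s + 50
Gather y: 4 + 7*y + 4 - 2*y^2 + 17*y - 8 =-2*y^2 + 24*y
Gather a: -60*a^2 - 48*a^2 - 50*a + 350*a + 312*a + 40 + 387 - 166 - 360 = -108*a^2 + 612*a - 99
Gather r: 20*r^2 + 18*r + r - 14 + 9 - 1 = 20*r^2 + 19*r - 6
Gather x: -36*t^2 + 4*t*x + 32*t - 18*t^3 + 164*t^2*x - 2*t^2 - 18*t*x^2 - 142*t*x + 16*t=-18*t^3 - 38*t^2 - 18*t*x^2 + 48*t + x*(164*t^2 - 138*t)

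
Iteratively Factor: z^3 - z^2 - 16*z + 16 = (z - 4)*(z^2 + 3*z - 4) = (z - 4)*(z - 1)*(z + 4)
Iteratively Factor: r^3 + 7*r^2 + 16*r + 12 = (r + 2)*(r^2 + 5*r + 6) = (r + 2)*(r + 3)*(r + 2)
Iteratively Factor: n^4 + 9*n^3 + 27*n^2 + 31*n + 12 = (n + 3)*(n^3 + 6*n^2 + 9*n + 4) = (n + 1)*(n + 3)*(n^2 + 5*n + 4) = (n + 1)*(n + 3)*(n + 4)*(n + 1)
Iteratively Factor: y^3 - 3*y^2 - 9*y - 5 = (y + 1)*(y^2 - 4*y - 5) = (y + 1)^2*(y - 5)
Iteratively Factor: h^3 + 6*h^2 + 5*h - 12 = (h - 1)*(h^2 + 7*h + 12) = (h - 1)*(h + 4)*(h + 3)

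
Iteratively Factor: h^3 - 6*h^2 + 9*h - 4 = (h - 1)*(h^2 - 5*h + 4) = (h - 4)*(h - 1)*(h - 1)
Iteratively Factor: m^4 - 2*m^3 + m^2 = (m - 1)*(m^3 - m^2) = m*(m - 1)*(m^2 - m) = m*(m - 1)^2*(m)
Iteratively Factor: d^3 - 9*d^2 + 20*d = (d - 5)*(d^2 - 4*d) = (d - 5)*(d - 4)*(d)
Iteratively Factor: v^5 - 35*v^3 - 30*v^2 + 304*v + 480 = (v - 5)*(v^4 + 5*v^3 - 10*v^2 - 80*v - 96) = (v - 5)*(v + 4)*(v^3 + v^2 - 14*v - 24) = (v - 5)*(v - 4)*(v + 4)*(v^2 + 5*v + 6) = (v - 5)*(v - 4)*(v + 2)*(v + 4)*(v + 3)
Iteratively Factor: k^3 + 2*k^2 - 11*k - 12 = (k + 4)*(k^2 - 2*k - 3) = (k + 1)*(k + 4)*(k - 3)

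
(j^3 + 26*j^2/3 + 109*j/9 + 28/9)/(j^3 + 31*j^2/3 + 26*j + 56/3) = (j + 1/3)/(j + 2)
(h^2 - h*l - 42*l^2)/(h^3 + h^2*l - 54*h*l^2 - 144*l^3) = (h - 7*l)/(h^2 - 5*h*l - 24*l^2)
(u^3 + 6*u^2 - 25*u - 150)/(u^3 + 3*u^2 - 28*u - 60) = (u + 5)/(u + 2)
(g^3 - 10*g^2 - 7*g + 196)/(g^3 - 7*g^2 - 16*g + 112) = (g - 7)/(g - 4)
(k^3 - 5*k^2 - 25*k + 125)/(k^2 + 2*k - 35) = (k^2 - 25)/(k + 7)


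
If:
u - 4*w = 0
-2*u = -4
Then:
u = 2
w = 1/2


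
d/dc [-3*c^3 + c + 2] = 1 - 9*c^2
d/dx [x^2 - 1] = 2*x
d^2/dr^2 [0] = 0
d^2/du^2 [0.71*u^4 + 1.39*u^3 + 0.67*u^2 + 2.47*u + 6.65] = 8.52*u^2 + 8.34*u + 1.34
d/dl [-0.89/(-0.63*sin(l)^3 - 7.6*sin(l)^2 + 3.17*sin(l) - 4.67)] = (-1.6821*sin(l)^2 - 13.528*sin(l) + 2.8213)*cos(l)/(0.63*sin(l)^3 + 7.6*sin(l)^2 - 3.17*sin(l) + 4.67)^2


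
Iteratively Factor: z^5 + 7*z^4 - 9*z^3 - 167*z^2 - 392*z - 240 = (z + 3)*(z^4 + 4*z^3 - 21*z^2 - 104*z - 80) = (z - 5)*(z + 3)*(z^3 + 9*z^2 + 24*z + 16) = (z - 5)*(z + 1)*(z + 3)*(z^2 + 8*z + 16) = (z - 5)*(z + 1)*(z + 3)*(z + 4)*(z + 4)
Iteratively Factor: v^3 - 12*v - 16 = (v - 4)*(v^2 + 4*v + 4) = (v - 4)*(v + 2)*(v + 2)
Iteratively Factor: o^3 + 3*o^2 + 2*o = (o + 1)*(o^2 + 2*o) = o*(o + 1)*(o + 2)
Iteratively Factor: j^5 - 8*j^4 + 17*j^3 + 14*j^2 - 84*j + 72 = (j + 2)*(j^4 - 10*j^3 + 37*j^2 - 60*j + 36) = (j - 2)*(j + 2)*(j^3 - 8*j^2 + 21*j - 18) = (j - 2)^2*(j + 2)*(j^2 - 6*j + 9) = (j - 3)*(j - 2)^2*(j + 2)*(j - 3)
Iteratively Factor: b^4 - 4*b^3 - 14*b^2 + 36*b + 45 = (b - 3)*(b^3 - b^2 - 17*b - 15) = (b - 3)*(b + 1)*(b^2 - 2*b - 15) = (b - 5)*(b - 3)*(b + 1)*(b + 3)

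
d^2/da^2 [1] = 0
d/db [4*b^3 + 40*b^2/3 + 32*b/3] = 12*b^2 + 80*b/3 + 32/3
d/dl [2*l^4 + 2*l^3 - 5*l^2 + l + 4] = 8*l^3 + 6*l^2 - 10*l + 1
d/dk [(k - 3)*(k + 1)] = 2*k - 2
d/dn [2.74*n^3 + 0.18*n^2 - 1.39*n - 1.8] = 8.22*n^2 + 0.36*n - 1.39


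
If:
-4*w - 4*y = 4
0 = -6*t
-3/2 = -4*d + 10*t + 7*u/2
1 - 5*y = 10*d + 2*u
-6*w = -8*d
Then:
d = 72/59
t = 0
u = 57/59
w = 96/59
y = -155/59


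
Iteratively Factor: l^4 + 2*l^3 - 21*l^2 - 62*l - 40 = (l + 4)*(l^3 - 2*l^2 - 13*l - 10) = (l - 5)*(l + 4)*(l^2 + 3*l + 2) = (l - 5)*(l + 1)*(l + 4)*(l + 2)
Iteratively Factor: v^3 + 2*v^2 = (v)*(v^2 + 2*v) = v^2*(v + 2)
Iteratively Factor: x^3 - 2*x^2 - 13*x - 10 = (x - 5)*(x^2 + 3*x + 2) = (x - 5)*(x + 1)*(x + 2)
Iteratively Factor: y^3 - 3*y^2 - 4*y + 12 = (y - 2)*(y^2 - y - 6) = (y - 2)*(y + 2)*(y - 3)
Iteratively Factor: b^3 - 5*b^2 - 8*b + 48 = (b + 3)*(b^2 - 8*b + 16) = (b - 4)*(b + 3)*(b - 4)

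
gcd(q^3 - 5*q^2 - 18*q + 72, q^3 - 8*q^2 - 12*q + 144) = q^2 - 2*q - 24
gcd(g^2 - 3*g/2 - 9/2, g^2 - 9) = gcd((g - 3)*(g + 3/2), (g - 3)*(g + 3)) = g - 3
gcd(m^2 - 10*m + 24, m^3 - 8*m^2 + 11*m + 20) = m - 4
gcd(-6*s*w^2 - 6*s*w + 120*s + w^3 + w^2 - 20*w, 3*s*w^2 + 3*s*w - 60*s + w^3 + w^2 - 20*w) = w^2 + w - 20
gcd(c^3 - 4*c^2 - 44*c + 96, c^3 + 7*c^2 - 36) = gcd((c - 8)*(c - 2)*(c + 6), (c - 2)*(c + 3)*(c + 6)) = c^2 + 4*c - 12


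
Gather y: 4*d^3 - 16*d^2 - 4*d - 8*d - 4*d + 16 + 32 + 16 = 4*d^3 - 16*d^2 - 16*d + 64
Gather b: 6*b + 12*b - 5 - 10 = 18*b - 15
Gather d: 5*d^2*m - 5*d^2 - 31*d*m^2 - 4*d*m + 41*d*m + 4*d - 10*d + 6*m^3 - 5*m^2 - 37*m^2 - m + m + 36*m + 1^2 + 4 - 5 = d^2*(5*m - 5) + d*(-31*m^2 + 37*m - 6) + 6*m^3 - 42*m^2 + 36*m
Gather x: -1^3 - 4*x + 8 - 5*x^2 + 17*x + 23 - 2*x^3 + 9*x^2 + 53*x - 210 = -2*x^3 + 4*x^2 + 66*x - 180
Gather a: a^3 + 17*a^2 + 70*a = a^3 + 17*a^2 + 70*a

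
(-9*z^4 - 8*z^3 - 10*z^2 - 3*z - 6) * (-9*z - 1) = 81*z^5 + 81*z^4 + 98*z^3 + 37*z^2 + 57*z + 6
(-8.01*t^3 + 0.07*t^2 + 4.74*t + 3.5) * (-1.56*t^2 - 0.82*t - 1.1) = 12.4956*t^5 + 6.459*t^4 + 1.3592*t^3 - 9.4238*t^2 - 8.084*t - 3.85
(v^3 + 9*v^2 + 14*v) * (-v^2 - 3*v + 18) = -v^5 - 12*v^4 - 23*v^3 + 120*v^2 + 252*v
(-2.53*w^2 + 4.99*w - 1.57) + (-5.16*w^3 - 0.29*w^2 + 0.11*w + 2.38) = -5.16*w^3 - 2.82*w^2 + 5.1*w + 0.81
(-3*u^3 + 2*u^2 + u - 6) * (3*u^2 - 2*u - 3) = -9*u^5 + 12*u^4 + 8*u^3 - 26*u^2 + 9*u + 18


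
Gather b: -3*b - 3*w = -3*b - 3*w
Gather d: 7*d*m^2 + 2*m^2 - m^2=7*d*m^2 + m^2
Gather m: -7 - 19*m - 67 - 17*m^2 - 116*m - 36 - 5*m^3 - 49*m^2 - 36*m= -5*m^3 - 66*m^2 - 171*m - 110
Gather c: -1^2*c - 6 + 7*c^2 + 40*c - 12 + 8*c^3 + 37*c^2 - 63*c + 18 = 8*c^3 + 44*c^2 - 24*c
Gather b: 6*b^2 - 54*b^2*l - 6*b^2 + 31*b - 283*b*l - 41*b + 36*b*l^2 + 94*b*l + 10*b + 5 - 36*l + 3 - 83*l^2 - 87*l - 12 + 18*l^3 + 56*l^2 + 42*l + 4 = -54*b^2*l + b*(36*l^2 - 189*l) + 18*l^3 - 27*l^2 - 81*l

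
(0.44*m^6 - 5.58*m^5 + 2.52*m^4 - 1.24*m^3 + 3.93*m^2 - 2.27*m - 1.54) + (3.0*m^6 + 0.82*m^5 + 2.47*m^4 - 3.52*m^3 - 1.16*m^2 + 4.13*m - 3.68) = 3.44*m^6 - 4.76*m^5 + 4.99*m^4 - 4.76*m^3 + 2.77*m^2 + 1.86*m - 5.22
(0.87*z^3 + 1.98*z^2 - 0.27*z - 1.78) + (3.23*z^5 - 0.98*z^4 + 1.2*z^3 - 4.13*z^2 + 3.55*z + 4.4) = 3.23*z^5 - 0.98*z^4 + 2.07*z^3 - 2.15*z^2 + 3.28*z + 2.62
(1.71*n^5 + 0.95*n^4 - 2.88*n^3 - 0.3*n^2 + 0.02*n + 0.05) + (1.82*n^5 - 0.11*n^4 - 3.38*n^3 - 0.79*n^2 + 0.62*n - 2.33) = 3.53*n^5 + 0.84*n^4 - 6.26*n^3 - 1.09*n^2 + 0.64*n - 2.28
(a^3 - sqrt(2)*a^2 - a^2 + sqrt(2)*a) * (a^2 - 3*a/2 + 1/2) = a^5 - 5*a^4/2 - sqrt(2)*a^4 + 2*a^3 + 5*sqrt(2)*a^3/2 - 2*sqrt(2)*a^2 - a^2/2 + sqrt(2)*a/2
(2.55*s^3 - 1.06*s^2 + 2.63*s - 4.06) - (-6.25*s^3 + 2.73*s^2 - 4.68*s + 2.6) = 8.8*s^3 - 3.79*s^2 + 7.31*s - 6.66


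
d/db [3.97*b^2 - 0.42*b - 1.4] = 7.94*b - 0.42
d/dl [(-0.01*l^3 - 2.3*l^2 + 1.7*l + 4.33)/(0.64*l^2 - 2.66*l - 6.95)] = (-0.0064*l^4 + 0.0531999999999999*l^3 + 5.2385*l^2 + 26.4276*l - 0.297199999999998)/(0.4096*l^4 - 3.4048*l^3 - 1.8204*l^2 + 36.974*l + 48.3025)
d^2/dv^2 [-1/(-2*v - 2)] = (v + 1)^(-3)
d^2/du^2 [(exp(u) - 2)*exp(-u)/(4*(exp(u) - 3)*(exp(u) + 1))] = (2*exp(5*u) - 12*exp(4*u) + 30*exp(3*u) - 13*exp(2*u) - 18*exp(u) - 9)*exp(-u)/(2*(exp(6*u) - 6*exp(5*u) + 3*exp(4*u) + 28*exp(3*u) - 9*exp(2*u) - 54*exp(u) - 27))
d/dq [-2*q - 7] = -2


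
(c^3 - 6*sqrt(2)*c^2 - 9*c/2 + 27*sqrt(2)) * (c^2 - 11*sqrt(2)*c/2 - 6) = c^5 - 23*sqrt(2)*c^4/2 + 111*c^3/2 + 351*sqrt(2)*c^2/4 - 270*c - 162*sqrt(2)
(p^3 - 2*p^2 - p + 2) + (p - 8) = p^3 - 2*p^2 - 6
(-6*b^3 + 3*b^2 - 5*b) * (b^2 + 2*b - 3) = -6*b^5 - 9*b^4 + 19*b^3 - 19*b^2 + 15*b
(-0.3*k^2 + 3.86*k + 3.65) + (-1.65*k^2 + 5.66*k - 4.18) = -1.95*k^2 + 9.52*k - 0.53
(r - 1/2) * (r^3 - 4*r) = r^4 - r^3/2 - 4*r^2 + 2*r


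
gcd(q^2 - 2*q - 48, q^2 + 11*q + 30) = q + 6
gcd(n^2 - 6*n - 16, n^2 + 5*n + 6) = n + 2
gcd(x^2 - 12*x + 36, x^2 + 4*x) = 1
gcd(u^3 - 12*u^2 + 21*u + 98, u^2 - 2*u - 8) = u + 2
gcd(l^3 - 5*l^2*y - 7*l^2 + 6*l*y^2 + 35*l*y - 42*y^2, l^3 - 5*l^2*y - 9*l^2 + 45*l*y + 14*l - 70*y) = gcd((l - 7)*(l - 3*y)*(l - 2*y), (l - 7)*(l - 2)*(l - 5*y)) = l - 7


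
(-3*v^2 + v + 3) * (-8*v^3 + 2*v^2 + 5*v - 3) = 24*v^5 - 14*v^4 - 37*v^3 + 20*v^2 + 12*v - 9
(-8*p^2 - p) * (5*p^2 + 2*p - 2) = -40*p^4 - 21*p^3 + 14*p^2 + 2*p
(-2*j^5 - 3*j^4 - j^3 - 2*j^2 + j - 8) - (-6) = -2*j^5 - 3*j^4 - j^3 - 2*j^2 + j - 2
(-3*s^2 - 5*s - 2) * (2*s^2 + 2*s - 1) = -6*s^4 - 16*s^3 - 11*s^2 + s + 2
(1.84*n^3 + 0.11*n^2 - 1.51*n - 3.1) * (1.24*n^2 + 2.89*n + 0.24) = 2.2816*n^5 + 5.454*n^4 - 1.1129*n^3 - 8.1815*n^2 - 9.3214*n - 0.744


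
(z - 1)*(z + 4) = z^2 + 3*z - 4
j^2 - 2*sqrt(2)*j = j*(j - 2*sqrt(2))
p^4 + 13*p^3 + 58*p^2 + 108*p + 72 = (p + 2)^2*(p + 3)*(p + 6)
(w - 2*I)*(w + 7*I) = w^2 + 5*I*w + 14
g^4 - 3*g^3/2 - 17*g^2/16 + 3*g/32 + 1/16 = (g - 2)*(g - 1/4)*(g + 1/4)*(g + 1/2)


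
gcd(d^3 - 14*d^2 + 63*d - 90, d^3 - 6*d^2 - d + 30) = d^2 - 8*d + 15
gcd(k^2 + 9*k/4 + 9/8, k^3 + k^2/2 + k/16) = 1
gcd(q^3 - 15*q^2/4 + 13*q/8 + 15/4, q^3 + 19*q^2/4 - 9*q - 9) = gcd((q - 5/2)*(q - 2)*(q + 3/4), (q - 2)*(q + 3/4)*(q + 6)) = q^2 - 5*q/4 - 3/2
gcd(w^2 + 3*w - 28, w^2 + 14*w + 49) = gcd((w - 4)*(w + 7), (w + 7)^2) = w + 7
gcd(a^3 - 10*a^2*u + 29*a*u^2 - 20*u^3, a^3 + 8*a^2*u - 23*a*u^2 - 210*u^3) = -a + 5*u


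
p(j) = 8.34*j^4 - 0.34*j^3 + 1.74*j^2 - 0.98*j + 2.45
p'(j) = 33.36*j^3 - 1.02*j^2 + 3.48*j - 0.98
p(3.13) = 806.47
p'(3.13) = 1022.88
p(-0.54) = 4.25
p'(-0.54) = -8.41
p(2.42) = 291.49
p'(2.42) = 474.26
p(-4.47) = 3401.60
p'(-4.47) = -3016.45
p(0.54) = 3.08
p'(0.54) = 5.85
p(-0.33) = 3.07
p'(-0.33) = -3.44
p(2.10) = 167.11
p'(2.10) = 310.78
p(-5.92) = 10383.38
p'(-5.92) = -6978.68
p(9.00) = 54605.45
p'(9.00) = 24267.16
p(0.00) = 2.45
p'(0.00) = -0.98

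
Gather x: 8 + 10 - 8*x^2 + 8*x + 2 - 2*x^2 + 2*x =-10*x^2 + 10*x + 20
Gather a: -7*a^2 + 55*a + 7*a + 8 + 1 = -7*a^2 + 62*a + 9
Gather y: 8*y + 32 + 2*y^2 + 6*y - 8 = 2*y^2 + 14*y + 24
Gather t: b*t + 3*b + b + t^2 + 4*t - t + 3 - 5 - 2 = 4*b + t^2 + t*(b + 3) - 4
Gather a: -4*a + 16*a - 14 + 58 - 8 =12*a + 36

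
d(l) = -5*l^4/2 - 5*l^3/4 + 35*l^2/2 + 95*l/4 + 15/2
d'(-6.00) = 1838.75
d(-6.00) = -2475.00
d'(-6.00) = 1838.75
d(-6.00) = -2475.00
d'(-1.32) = -5.98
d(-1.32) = 1.93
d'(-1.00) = -5.00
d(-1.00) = 0.00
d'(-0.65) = 2.16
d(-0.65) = -0.65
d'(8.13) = -5313.24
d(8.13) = -10236.43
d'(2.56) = -79.00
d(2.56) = 54.64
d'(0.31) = 33.94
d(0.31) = 16.48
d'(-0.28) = 13.88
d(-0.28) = 2.23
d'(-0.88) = -3.14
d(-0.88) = -0.50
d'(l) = -10*l^3 - 15*l^2/4 + 35*l + 95/4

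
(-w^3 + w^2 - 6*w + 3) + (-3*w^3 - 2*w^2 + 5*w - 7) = -4*w^3 - w^2 - w - 4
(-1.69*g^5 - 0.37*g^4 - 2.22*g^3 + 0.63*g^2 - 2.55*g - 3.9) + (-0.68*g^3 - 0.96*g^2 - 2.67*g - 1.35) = -1.69*g^5 - 0.37*g^4 - 2.9*g^3 - 0.33*g^2 - 5.22*g - 5.25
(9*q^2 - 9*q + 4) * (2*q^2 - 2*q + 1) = 18*q^4 - 36*q^3 + 35*q^2 - 17*q + 4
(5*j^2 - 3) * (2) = 10*j^2 - 6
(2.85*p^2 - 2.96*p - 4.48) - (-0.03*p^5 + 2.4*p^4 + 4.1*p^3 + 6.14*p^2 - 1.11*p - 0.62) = 0.03*p^5 - 2.4*p^4 - 4.1*p^3 - 3.29*p^2 - 1.85*p - 3.86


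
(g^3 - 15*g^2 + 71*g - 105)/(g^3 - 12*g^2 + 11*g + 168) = (g^2 - 8*g + 15)/(g^2 - 5*g - 24)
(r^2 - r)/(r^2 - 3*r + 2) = r/(r - 2)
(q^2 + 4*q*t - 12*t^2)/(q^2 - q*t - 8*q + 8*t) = (q^2 + 4*q*t - 12*t^2)/(q^2 - q*t - 8*q + 8*t)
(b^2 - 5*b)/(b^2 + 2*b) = (b - 5)/(b + 2)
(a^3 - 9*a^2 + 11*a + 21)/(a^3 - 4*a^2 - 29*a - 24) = (a^2 - 10*a + 21)/(a^2 - 5*a - 24)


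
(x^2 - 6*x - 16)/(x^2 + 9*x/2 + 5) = 2*(x - 8)/(2*x + 5)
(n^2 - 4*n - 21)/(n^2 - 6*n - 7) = (n + 3)/(n + 1)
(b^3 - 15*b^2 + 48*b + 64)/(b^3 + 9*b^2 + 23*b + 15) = (b^2 - 16*b + 64)/(b^2 + 8*b + 15)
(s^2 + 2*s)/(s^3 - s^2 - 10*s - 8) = s/(s^2 - 3*s - 4)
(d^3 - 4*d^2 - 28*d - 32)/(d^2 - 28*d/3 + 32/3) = 3*(d^2 + 4*d + 4)/(3*d - 4)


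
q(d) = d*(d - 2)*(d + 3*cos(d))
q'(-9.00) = 456.07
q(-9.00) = -1161.61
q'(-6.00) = 51.44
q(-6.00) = -149.74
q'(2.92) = 0.89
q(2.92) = -0.02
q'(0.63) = -1.60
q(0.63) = -2.64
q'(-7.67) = 416.40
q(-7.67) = -528.17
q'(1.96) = 1.72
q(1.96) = -0.06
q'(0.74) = -0.58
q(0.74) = -2.76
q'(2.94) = 1.11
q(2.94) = 0.00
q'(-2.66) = 68.55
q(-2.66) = -65.93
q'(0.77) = -0.31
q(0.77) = -2.77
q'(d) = d*(1 - 3*sin(d))*(d - 2) + d*(d + 3*cos(d)) + (d - 2)*(d + 3*cos(d))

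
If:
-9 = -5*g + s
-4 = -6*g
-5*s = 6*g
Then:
No Solution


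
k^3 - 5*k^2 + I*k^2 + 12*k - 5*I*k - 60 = (k - 5)*(k - 3*I)*(k + 4*I)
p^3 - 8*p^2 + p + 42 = (p - 7)*(p - 3)*(p + 2)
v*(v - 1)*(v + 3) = v^3 + 2*v^2 - 3*v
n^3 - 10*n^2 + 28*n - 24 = (n - 6)*(n - 2)^2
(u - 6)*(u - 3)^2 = u^3 - 12*u^2 + 45*u - 54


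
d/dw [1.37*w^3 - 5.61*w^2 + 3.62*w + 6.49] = 4.11*w^2 - 11.22*w + 3.62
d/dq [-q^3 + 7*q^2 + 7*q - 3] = -3*q^2 + 14*q + 7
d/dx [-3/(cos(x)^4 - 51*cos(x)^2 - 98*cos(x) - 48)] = 6*(-2*cos(x)^3 + 51*cos(x) + 49)*sin(x)/((cos(x) + 1)^4*(sin(x)^2 + 2*cos(x) + 47)^2)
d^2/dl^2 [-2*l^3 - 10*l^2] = -12*l - 20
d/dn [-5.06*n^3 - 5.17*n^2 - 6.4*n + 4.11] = -15.18*n^2 - 10.34*n - 6.4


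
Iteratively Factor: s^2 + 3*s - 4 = (s + 4)*(s - 1)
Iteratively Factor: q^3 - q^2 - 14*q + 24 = (q - 3)*(q^2 + 2*q - 8) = (q - 3)*(q + 4)*(q - 2)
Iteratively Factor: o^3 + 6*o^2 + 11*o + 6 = (o + 3)*(o^2 + 3*o + 2) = (o + 1)*(o + 3)*(o + 2)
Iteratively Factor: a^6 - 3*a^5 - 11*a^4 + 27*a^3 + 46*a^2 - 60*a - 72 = (a - 3)*(a^5 - 11*a^3 - 6*a^2 + 28*a + 24) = (a - 3)*(a + 2)*(a^4 - 2*a^3 - 7*a^2 + 8*a + 12) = (a - 3)^2*(a + 2)*(a^3 + a^2 - 4*a - 4) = (a - 3)^2*(a + 2)^2*(a^2 - a - 2) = (a - 3)^2*(a - 2)*(a + 2)^2*(a + 1)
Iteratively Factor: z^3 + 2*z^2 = (z)*(z^2 + 2*z) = z*(z + 2)*(z)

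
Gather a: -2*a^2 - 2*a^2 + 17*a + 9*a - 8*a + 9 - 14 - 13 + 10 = -4*a^2 + 18*a - 8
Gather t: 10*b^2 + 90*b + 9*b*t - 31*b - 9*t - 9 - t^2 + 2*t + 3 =10*b^2 + 59*b - t^2 + t*(9*b - 7) - 6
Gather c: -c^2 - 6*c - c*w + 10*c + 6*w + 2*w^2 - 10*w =-c^2 + c*(4 - w) + 2*w^2 - 4*w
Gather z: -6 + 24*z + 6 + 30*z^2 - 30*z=30*z^2 - 6*z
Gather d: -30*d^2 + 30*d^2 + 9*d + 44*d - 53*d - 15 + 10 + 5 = 0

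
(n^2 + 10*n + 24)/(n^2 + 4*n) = (n + 6)/n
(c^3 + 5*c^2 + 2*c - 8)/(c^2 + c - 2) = c + 4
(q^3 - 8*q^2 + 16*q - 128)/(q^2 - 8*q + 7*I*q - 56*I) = (q^2 + 16)/(q + 7*I)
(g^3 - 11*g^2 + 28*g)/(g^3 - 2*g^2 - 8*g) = (g - 7)/(g + 2)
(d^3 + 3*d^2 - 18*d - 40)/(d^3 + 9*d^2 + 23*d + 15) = (d^2 - 2*d - 8)/(d^2 + 4*d + 3)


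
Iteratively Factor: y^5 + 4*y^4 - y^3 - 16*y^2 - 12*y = (y + 1)*(y^4 + 3*y^3 - 4*y^2 - 12*y) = y*(y + 1)*(y^3 + 3*y^2 - 4*y - 12) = y*(y + 1)*(y + 3)*(y^2 - 4) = y*(y + 1)*(y + 2)*(y + 3)*(y - 2)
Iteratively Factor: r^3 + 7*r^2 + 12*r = (r + 3)*(r^2 + 4*r) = r*(r + 3)*(r + 4)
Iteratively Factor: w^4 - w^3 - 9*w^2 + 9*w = (w - 3)*(w^3 + 2*w^2 - 3*w) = w*(w - 3)*(w^2 + 2*w - 3) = w*(w - 3)*(w - 1)*(w + 3)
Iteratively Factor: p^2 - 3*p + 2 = (p - 2)*(p - 1)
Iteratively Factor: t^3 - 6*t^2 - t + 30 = (t - 3)*(t^2 - 3*t - 10) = (t - 5)*(t - 3)*(t + 2)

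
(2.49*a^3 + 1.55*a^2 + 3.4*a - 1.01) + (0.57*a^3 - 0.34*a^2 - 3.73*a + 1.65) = 3.06*a^3 + 1.21*a^2 - 0.33*a + 0.64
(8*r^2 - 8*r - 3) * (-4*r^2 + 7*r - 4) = -32*r^4 + 88*r^3 - 76*r^2 + 11*r + 12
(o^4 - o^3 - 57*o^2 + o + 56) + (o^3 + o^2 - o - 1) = o^4 - 56*o^2 + 55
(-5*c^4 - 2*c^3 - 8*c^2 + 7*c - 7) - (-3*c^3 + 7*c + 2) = -5*c^4 + c^3 - 8*c^2 - 9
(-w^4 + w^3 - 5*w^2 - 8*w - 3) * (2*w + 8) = -2*w^5 - 6*w^4 - 2*w^3 - 56*w^2 - 70*w - 24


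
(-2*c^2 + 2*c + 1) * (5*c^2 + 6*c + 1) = -10*c^4 - 2*c^3 + 15*c^2 + 8*c + 1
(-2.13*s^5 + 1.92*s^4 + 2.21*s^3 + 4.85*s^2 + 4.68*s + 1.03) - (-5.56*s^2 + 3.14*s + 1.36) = -2.13*s^5 + 1.92*s^4 + 2.21*s^3 + 10.41*s^2 + 1.54*s - 0.33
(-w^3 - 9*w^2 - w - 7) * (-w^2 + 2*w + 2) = w^5 + 7*w^4 - 19*w^3 - 13*w^2 - 16*w - 14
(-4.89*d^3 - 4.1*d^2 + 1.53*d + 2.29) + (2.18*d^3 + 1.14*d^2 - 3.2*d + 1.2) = -2.71*d^3 - 2.96*d^2 - 1.67*d + 3.49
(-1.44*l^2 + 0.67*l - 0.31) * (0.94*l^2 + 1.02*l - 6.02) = -1.3536*l^4 - 0.839*l^3 + 9.0608*l^2 - 4.3496*l + 1.8662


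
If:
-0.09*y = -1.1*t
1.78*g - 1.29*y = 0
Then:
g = 0.724719101123595*y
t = 0.0818181818181818*y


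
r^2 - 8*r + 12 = (r - 6)*(r - 2)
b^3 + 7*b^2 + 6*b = b*(b + 1)*(b + 6)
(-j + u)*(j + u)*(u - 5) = -j^2*u + 5*j^2 + u^3 - 5*u^2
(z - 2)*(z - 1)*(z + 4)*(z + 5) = z^4 + 6*z^3 - 5*z^2 - 42*z + 40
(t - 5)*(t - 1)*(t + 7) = t^3 + t^2 - 37*t + 35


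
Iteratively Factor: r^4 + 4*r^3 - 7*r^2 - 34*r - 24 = (r - 3)*(r^3 + 7*r^2 + 14*r + 8) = (r - 3)*(r + 2)*(r^2 + 5*r + 4) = (r - 3)*(r + 1)*(r + 2)*(r + 4)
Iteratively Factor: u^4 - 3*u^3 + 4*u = (u - 2)*(u^3 - u^2 - 2*u) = (u - 2)^2*(u^2 + u) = u*(u - 2)^2*(u + 1)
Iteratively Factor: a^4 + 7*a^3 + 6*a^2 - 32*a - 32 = (a - 2)*(a^3 + 9*a^2 + 24*a + 16) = (a - 2)*(a + 4)*(a^2 + 5*a + 4) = (a - 2)*(a + 1)*(a + 4)*(a + 4)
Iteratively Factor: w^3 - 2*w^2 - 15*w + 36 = (w - 3)*(w^2 + w - 12) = (w - 3)*(w + 4)*(w - 3)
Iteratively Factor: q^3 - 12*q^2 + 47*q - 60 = (q - 5)*(q^2 - 7*q + 12) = (q - 5)*(q - 3)*(q - 4)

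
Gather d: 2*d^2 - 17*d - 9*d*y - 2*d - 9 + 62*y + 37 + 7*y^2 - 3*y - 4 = 2*d^2 + d*(-9*y - 19) + 7*y^2 + 59*y + 24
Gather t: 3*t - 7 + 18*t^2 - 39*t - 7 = 18*t^2 - 36*t - 14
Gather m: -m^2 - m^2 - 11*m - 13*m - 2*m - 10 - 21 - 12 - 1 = -2*m^2 - 26*m - 44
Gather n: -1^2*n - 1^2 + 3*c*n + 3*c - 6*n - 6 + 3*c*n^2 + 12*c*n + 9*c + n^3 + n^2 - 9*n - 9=12*c + n^3 + n^2*(3*c + 1) + n*(15*c - 16) - 16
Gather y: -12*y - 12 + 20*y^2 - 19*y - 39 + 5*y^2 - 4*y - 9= 25*y^2 - 35*y - 60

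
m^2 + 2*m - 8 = (m - 2)*(m + 4)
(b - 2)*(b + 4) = b^2 + 2*b - 8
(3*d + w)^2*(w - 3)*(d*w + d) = 9*d^3*w^2 - 18*d^3*w - 27*d^3 + 6*d^2*w^3 - 12*d^2*w^2 - 18*d^2*w + d*w^4 - 2*d*w^3 - 3*d*w^2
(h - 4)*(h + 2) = h^2 - 2*h - 8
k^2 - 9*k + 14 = (k - 7)*(k - 2)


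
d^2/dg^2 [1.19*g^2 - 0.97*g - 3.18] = 2.38000000000000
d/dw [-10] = 0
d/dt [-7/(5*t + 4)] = 35/(5*t + 4)^2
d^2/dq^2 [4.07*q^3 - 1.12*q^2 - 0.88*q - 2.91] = 24.42*q - 2.24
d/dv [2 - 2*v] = -2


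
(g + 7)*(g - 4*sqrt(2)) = g^2 - 4*sqrt(2)*g + 7*g - 28*sqrt(2)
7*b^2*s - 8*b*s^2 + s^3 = s*(-7*b + s)*(-b + s)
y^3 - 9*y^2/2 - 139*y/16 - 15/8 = (y - 6)*(y + 1/4)*(y + 5/4)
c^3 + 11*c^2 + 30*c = c*(c + 5)*(c + 6)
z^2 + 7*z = z*(z + 7)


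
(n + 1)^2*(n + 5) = n^3 + 7*n^2 + 11*n + 5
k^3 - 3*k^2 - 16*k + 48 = (k - 4)*(k - 3)*(k + 4)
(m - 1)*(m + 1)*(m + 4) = m^3 + 4*m^2 - m - 4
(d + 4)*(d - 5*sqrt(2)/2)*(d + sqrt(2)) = d^3 - 3*sqrt(2)*d^2/2 + 4*d^2 - 6*sqrt(2)*d - 5*d - 20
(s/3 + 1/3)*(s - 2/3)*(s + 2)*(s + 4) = s^4/3 + 19*s^3/9 + 28*s^2/9 - 4*s/9 - 16/9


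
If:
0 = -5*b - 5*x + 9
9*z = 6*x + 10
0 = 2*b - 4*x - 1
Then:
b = 41/30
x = 13/30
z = 7/5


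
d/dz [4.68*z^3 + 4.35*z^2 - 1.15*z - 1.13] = 14.04*z^2 + 8.7*z - 1.15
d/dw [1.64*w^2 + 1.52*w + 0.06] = 3.28*w + 1.52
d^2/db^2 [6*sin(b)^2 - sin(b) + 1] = sin(b) + 12*cos(2*b)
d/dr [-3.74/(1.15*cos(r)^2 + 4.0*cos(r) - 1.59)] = -(8.602*cos(r) + 14.96)*sin(r)/(1.15*cos(r)^2 + 4.0*cos(r) - 1.59)^2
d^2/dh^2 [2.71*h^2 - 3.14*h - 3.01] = 5.42000000000000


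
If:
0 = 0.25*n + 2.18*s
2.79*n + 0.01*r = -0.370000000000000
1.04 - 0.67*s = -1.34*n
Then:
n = -0.73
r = 167.79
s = 0.08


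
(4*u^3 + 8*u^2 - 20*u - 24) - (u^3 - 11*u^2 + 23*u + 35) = 3*u^3 + 19*u^2 - 43*u - 59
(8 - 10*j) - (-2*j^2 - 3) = 2*j^2 - 10*j + 11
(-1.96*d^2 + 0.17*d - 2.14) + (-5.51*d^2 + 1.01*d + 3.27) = -7.47*d^2 + 1.18*d + 1.13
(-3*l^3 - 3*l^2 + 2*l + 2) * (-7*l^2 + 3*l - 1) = 21*l^5 + 12*l^4 - 20*l^3 - 5*l^2 + 4*l - 2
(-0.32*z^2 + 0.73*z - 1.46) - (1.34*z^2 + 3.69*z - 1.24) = -1.66*z^2 - 2.96*z - 0.22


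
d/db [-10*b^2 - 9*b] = -20*b - 9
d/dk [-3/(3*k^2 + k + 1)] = 3*(6*k + 1)/(3*k^2 + k + 1)^2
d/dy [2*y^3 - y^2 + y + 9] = 6*y^2 - 2*y + 1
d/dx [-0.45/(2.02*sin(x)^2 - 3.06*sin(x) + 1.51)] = (1.818*sin(x) - 1.377)*cos(x)/(2.02*sin(x)^2 - 3.06*sin(x) + 1.51)^2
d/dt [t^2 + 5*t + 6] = 2*t + 5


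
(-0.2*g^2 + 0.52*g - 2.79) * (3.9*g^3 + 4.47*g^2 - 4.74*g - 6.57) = -0.78*g^5 + 1.134*g^4 - 7.6086*g^3 - 13.6221*g^2 + 9.8082*g + 18.3303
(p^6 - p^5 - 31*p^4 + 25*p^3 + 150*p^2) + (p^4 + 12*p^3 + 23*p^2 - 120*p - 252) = p^6 - p^5 - 30*p^4 + 37*p^3 + 173*p^2 - 120*p - 252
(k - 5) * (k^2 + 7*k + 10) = k^3 + 2*k^2 - 25*k - 50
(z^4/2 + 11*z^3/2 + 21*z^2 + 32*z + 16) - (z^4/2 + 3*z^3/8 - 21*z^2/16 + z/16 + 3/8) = 41*z^3/8 + 357*z^2/16 + 511*z/16 + 125/8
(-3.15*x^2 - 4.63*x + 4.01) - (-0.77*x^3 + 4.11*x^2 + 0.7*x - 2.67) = 0.77*x^3 - 7.26*x^2 - 5.33*x + 6.68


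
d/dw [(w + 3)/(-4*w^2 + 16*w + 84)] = 1/(4*(w^2 - 14*w + 49))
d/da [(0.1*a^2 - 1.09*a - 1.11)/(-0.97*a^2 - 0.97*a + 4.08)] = (-1.1543*a^2 - 1.3374*a - 5.5239)/(0.9409*a^4 + 1.8818*a^3 - 6.9743*a^2 - 7.9152*a + 16.6464)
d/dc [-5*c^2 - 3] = -10*c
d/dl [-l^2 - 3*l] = -2*l - 3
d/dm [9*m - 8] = 9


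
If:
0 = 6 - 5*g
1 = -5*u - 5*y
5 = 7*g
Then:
No Solution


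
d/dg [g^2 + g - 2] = 2*g + 1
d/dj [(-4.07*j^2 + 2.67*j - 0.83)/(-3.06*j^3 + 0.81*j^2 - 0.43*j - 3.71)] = (-12.4542*j^4 + 16.3404*j^3 - 8.032*j^2 + 31.544*j - 10.2626)/(9.3636*j^6 - 4.9572*j^5 + 3.2877*j^4 + 22.0086*j^3 - 5.8253*j^2 + 3.1906*j + 13.7641)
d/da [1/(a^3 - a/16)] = 16*(1 - 48*a^2)/(a^2*(16*a^2 - 1)^2)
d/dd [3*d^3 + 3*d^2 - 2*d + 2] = 9*d^2 + 6*d - 2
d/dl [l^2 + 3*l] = 2*l + 3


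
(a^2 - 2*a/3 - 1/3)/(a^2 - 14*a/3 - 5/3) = (a - 1)/(a - 5)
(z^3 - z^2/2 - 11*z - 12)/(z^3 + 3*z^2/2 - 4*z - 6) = (z - 4)/(z - 2)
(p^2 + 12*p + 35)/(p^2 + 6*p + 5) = (p + 7)/(p + 1)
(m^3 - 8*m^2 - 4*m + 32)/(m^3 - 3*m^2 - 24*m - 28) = (m^2 - 10*m + 16)/(m^2 - 5*m - 14)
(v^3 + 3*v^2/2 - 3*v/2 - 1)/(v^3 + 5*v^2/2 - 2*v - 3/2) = (v + 2)/(v + 3)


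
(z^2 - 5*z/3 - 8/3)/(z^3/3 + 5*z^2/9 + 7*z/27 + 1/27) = 9*(3*z - 8)/(9*z^2 + 6*z + 1)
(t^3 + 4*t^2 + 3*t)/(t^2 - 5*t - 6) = t*(t + 3)/(t - 6)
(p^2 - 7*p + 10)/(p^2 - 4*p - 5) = (p - 2)/(p + 1)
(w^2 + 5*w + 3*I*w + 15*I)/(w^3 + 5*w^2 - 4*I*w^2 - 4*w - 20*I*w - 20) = (w + 3*I)/(w^2 - 4*I*w - 4)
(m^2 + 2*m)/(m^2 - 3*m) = (m + 2)/(m - 3)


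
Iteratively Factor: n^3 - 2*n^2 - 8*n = (n - 4)*(n^2 + 2*n) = (n - 4)*(n + 2)*(n)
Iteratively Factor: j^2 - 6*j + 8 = (j - 4)*(j - 2)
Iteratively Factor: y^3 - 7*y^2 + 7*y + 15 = (y + 1)*(y^2 - 8*y + 15) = (y - 5)*(y + 1)*(y - 3)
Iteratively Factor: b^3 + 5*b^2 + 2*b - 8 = (b + 2)*(b^2 + 3*b - 4) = (b + 2)*(b + 4)*(b - 1)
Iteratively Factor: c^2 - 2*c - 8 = (c - 4)*(c + 2)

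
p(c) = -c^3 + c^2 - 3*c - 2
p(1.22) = -5.99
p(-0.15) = -1.52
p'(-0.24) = -3.65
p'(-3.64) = -50.03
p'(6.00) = -99.00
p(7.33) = -364.09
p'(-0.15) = -3.37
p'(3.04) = -24.64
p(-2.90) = 39.50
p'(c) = -3*c^2 + 2*c - 3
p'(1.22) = -5.03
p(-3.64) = 70.40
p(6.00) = -200.00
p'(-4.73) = -79.58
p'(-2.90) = -34.03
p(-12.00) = 1906.00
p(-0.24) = -1.21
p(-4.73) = 140.39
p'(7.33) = -149.53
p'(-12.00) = -459.00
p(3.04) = -29.97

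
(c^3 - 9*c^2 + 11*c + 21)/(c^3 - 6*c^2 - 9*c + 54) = (c^2 - 6*c - 7)/(c^2 - 3*c - 18)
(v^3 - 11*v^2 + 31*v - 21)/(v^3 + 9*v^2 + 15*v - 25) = (v^2 - 10*v + 21)/(v^2 + 10*v + 25)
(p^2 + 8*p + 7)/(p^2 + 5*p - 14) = (p + 1)/(p - 2)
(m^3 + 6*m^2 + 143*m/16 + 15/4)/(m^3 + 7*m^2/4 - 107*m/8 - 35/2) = (4*m + 3)/(2*(2*m - 7))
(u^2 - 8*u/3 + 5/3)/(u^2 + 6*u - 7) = (u - 5/3)/(u + 7)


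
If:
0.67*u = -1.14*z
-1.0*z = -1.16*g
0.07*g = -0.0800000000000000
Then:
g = -1.14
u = 2.26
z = -1.33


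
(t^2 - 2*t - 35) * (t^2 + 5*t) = t^4 + 3*t^3 - 45*t^2 - 175*t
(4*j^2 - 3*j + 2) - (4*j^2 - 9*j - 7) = 6*j + 9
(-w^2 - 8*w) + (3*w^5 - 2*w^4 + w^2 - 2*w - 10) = 3*w^5 - 2*w^4 - 10*w - 10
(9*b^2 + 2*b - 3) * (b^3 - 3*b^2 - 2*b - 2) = 9*b^5 - 25*b^4 - 27*b^3 - 13*b^2 + 2*b + 6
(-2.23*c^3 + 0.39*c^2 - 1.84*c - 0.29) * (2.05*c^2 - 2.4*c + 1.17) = -4.5715*c^5 + 6.1515*c^4 - 7.3171*c^3 + 4.2778*c^2 - 1.4568*c - 0.3393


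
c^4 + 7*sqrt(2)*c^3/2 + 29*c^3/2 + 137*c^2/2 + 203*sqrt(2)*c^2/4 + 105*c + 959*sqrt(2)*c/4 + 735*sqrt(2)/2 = (c + 7/2)*(c + 5)*(c + 6)*(c + 7*sqrt(2)/2)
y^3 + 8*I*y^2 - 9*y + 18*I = (y - I)*(y + 3*I)*(y + 6*I)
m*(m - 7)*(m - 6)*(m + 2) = m^4 - 11*m^3 + 16*m^2 + 84*m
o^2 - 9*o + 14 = (o - 7)*(o - 2)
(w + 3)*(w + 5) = w^2 + 8*w + 15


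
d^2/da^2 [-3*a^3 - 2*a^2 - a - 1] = -18*a - 4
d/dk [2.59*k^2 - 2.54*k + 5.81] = 5.18*k - 2.54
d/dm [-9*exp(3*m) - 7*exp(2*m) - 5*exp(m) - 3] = (-27*exp(2*m) - 14*exp(m) - 5)*exp(m)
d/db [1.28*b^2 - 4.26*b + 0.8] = 2.56*b - 4.26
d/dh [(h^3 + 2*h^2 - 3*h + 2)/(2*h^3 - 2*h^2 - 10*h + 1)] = (-6*h^4 - 8*h^3 - 35*h^2 + 12*h + 17)/(4*h^6 - 8*h^5 - 36*h^4 + 44*h^3 + 96*h^2 - 20*h + 1)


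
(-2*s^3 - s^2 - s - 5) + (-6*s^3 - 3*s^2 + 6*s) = -8*s^3 - 4*s^2 + 5*s - 5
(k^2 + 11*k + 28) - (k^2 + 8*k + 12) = 3*k + 16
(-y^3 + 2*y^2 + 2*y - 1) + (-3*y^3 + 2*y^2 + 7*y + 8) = -4*y^3 + 4*y^2 + 9*y + 7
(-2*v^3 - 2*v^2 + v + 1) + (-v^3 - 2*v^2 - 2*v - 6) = -3*v^3 - 4*v^2 - v - 5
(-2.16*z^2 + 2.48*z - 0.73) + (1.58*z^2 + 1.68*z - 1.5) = -0.58*z^2 + 4.16*z - 2.23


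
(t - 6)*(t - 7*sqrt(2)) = t^2 - 7*sqrt(2)*t - 6*t + 42*sqrt(2)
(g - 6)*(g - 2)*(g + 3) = g^3 - 5*g^2 - 12*g + 36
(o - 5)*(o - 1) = o^2 - 6*o + 5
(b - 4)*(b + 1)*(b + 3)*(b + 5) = b^4 + 5*b^3 - 13*b^2 - 77*b - 60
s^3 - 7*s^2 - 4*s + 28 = (s - 7)*(s - 2)*(s + 2)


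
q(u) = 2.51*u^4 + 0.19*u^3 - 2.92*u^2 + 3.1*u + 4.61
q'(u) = 10.04*u^3 + 0.57*u^2 - 5.84*u + 3.1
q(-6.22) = 3583.58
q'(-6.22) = -2354.57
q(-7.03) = 5902.98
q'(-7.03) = -3415.86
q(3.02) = 201.36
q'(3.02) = 267.20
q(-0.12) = 4.20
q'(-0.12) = 3.79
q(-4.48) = 926.11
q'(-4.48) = -862.05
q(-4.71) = 1140.64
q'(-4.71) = -1005.80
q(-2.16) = 37.01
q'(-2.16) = -82.81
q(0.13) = 4.96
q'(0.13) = 2.37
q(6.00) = 3212.09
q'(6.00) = 2157.22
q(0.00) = 4.61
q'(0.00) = 3.10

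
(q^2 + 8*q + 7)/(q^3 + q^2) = (q + 7)/q^2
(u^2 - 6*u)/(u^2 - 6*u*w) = (u - 6)/(u - 6*w)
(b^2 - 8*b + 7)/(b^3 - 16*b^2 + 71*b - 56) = 1/(b - 8)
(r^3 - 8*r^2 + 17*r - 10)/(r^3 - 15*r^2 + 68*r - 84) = (r^2 - 6*r + 5)/(r^2 - 13*r + 42)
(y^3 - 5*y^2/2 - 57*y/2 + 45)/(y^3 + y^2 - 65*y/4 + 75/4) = 2*(y - 6)/(2*y - 5)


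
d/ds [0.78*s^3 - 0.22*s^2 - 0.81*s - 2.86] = 2.34*s^2 - 0.44*s - 0.81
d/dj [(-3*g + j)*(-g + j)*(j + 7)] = 3*g^2 - 8*g*j - 28*g + 3*j^2 + 14*j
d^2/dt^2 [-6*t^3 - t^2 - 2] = -36*t - 2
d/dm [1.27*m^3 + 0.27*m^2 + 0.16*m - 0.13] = 3.81*m^2 + 0.54*m + 0.16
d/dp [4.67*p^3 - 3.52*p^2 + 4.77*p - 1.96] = 14.01*p^2 - 7.04*p + 4.77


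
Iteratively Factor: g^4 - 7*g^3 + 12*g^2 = (g)*(g^3 - 7*g^2 + 12*g) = g*(g - 3)*(g^2 - 4*g) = g*(g - 4)*(g - 3)*(g)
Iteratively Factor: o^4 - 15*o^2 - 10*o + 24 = (o + 3)*(o^3 - 3*o^2 - 6*o + 8) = (o - 1)*(o + 3)*(o^2 - 2*o - 8) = (o - 4)*(o - 1)*(o + 3)*(o + 2)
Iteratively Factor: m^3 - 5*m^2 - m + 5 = (m + 1)*(m^2 - 6*m + 5) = (m - 1)*(m + 1)*(m - 5)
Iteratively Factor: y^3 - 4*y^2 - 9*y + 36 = (y - 4)*(y^2 - 9) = (y - 4)*(y - 3)*(y + 3)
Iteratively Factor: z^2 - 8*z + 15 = (z - 3)*(z - 5)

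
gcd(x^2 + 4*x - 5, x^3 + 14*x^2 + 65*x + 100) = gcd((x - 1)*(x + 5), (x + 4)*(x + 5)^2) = x + 5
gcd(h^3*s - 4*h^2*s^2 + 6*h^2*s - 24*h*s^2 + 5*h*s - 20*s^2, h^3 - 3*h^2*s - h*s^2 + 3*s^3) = 1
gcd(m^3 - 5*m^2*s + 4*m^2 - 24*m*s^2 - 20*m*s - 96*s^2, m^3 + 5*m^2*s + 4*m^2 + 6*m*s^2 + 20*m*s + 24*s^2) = m^2 + 3*m*s + 4*m + 12*s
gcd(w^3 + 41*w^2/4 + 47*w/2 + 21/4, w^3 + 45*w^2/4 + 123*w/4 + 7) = w^2 + 29*w/4 + 7/4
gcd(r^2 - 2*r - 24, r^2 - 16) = r + 4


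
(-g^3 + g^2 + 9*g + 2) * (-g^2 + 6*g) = g^5 - 7*g^4 - 3*g^3 + 52*g^2 + 12*g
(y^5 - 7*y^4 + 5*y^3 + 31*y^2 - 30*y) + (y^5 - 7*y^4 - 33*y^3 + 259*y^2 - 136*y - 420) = 2*y^5 - 14*y^4 - 28*y^3 + 290*y^2 - 166*y - 420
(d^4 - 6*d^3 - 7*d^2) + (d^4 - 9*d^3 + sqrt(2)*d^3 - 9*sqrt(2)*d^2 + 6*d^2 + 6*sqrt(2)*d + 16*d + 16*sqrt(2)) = 2*d^4 - 15*d^3 + sqrt(2)*d^3 - 9*sqrt(2)*d^2 - d^2 + 6*sqrt(2)*d + 16*d + 16*sqrt(2)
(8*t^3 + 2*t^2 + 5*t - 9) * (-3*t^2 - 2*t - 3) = -24*t^5 - 22*t^4 - 43*t^3 + 11*t^2 + 3*t + 27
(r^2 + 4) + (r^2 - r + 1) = 2*r^2 - r + 5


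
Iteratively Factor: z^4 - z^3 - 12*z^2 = (z - 4)*(z^3 + 3*z^2) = z*(z - 4)*(z^2 + 3*z) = z^2*(z - 4)*(z + 3)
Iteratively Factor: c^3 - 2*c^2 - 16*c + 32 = (c - 4)*(c^2 + 2*c - 8) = (c - 4)*(c - 2)*(c + 4)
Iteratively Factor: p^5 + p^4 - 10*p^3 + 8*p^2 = (p - 2)*(p^4 + 3*p^3 - 4*p^2) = p*(p - 2)*(p^3 + 3*p^2 - 4*p) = p*(p - 2)*(p + 4)*(p^2 - p) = p*(p - 2)*(p - 1)*(p + 4)*(p)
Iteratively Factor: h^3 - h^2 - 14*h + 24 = (h - 2)*(h^2 + h - 12) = (h - 2)*(h + 4)*(h - 3)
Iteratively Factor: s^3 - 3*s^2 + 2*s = (s)*(s^2 - 3*s + 2) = s*(s - 2)*(s - 1)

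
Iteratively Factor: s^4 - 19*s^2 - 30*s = (s)*(s^3 - 19*s - 30) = s*(s + 3)*(s^2 - 3*s - 10) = s*(s + 2)*(s + 3)*(s - 5)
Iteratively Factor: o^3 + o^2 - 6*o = (o + 3)*(o^2 - 2*o) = o*(o + 3)*(o - 2)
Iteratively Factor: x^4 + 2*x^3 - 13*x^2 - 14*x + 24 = (x - 1)*(x^3 + 3*x^2 - 10*x - 24) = (x - 1)*(x + 2)*(x^2 + x - 12) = (x - 3)*(x - 1)*(x + 2)*(x + 4)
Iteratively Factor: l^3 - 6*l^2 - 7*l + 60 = (l - 5)*(l^2 - l - 12) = (l - 5)*(l + 3)*(l - 4)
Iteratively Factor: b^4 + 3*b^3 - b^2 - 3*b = (b + 3)*(b^3 - b) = b*(b + 3)*(b^2 - 1) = b*(b - 1)*(b + 3)*(b + 1)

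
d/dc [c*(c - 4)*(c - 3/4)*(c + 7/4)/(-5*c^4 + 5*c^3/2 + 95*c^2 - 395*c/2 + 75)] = (-80*c^6 + 876*c^5 - 5027*c^4 + 9336*c^3 - 797*c^2 - 5100*c + 2520)/(40*(4*c^8 - 4*c^7 - 151*c^6 + 392*c^5 + 1166*c^4 - 5944*c^3 + 8521*c^2 - 4740*c + 900))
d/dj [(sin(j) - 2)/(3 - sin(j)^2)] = (sin(j)^2 - 4*sin(j) + 3)*cos(j)/(sin(j)^2 - 3)^2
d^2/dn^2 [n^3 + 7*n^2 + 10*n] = 6*n + 14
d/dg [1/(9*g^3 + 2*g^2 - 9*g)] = (-27*g^2 - 4*g + 9)/(g^2*(9*g^2 + 2*g - 9)^2)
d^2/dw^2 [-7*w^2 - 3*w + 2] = -14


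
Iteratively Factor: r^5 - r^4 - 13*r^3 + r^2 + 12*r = (r + 3)*(r^4 - 4*r^3 - r^2 + 4*r) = (r + 1)*(r + 3)*(r^3 - 5*r^2 + 4*r) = r*(r + 1)*(r + 3)*(r^2 - 5*r + 4) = r*(r - 1)*(r + 1)*(r + 3)*(r - 4)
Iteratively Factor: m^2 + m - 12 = (m - 3)*(m + 4)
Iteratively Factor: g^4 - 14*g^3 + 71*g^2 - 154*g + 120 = (g - 3)*(g^3 - 11*g^2 + 38*g - 40) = (g - 4)*(g - 3)*(g^2 - 7*g + 10) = (g - 5)*(g - 4)*(g - 3)*(g - 2)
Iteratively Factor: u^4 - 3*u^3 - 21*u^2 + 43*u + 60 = (u - 5)*(u^3 + 2*u^2 - 11*u - 12) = (u - 5)*(u + 1)*(u^2 + u - 12) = (u - 5)*(u - 3)*(u + 1)*(u + 4)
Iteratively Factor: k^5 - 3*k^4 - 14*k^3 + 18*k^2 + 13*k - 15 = (k + 3)*(k^4 - 6*k^3 + 4*k^2 + 6*k - 5) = (k + 1)*(k + 3)*(k^3 - 7*k^2 + 11*k - 5) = (k - 1)*(k + 1)*(k + 3)*(k^2 - 6*k + 5) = (k - 1)^2*(k + 1)*(k + 3)*(k - 5)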